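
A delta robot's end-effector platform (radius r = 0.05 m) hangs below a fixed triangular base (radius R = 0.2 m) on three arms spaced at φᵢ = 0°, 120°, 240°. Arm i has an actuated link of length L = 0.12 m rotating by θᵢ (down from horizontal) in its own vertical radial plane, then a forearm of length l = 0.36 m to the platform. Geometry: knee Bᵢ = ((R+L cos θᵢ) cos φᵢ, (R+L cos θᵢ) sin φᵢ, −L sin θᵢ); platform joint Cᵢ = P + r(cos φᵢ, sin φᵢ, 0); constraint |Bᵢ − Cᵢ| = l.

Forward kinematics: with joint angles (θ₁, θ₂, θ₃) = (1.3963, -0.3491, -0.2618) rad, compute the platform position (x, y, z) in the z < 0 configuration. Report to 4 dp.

φ1=0.0°: virtual centre (0.1708, 0.0000, -0.1182), radius l
φ2=120.0°: virtual centre (-0.1314, 0.2276, 0.0410), radius l
S3 = (0.2659·cos240.0°, 0.2659·sin240.0°, 0.0311) = (-0.1330, -0.2303, 0.0311)
subtract pairs → two planes through P
linear system: -0.6044x+0.4551y = 0.0276−0.3184z; -0.6076x+-0.4606y = 0.0285−0.2985z
Cramer: x(z) = -0.0463+0.5091z;  y(z) = -0.0009-0.0236z
quadratic in z: (1.2598)z²+(0.0153)z+(-0.0685)=0, √Δ=0.5877 → z ∈ {-0.2393, 0.2272}; z = -0.2393 (taking z<0)
x = -0.1681, y = 0.0048

(-0.1681, 0.0048, -0.2393)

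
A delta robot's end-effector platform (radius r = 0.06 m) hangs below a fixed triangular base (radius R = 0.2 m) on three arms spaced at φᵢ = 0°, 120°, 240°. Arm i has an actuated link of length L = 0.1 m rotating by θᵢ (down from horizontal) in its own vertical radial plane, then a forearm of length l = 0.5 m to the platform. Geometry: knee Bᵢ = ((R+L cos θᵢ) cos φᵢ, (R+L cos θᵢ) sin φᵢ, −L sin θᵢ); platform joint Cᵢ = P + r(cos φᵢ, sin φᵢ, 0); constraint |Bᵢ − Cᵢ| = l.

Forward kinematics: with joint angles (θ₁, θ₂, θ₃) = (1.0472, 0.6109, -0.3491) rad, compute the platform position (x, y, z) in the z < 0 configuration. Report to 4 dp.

arm 1 at φ=0.0°: (R−r)+L cos θ1 = 0.1900;  centre 1 = (0.1900, 0.0000, -0.0866)
φ2=120.0°: virtual centre (-0.1110, 0.1922, -0.0574), radius l
φ3=240.0°: virtual centre (-0.1170, -0.2026, 0.0342), radius l
eliminate P² terms by subtracting sphere 1 from 2 and 3
linear system: -0.6019x+0.3844y = 0.0089−0.0585z; -0.6140x+-0.4052y = 0.0123−0.2416z
det = 0.4799;  x = -0.0174+0.2429z,  y = -0.0040+0.2282z
sphere 1 gives Az²+Bz+C=0 with A=1.1111, B=0.0706, C=-0.1995;  B²−4AC=0.8915;  roots -0.4567, 0.3931;  negative root z = -0.4567
x = -0.1283, y = -0.1082

(-0.1283, -0.1082, -0.4567)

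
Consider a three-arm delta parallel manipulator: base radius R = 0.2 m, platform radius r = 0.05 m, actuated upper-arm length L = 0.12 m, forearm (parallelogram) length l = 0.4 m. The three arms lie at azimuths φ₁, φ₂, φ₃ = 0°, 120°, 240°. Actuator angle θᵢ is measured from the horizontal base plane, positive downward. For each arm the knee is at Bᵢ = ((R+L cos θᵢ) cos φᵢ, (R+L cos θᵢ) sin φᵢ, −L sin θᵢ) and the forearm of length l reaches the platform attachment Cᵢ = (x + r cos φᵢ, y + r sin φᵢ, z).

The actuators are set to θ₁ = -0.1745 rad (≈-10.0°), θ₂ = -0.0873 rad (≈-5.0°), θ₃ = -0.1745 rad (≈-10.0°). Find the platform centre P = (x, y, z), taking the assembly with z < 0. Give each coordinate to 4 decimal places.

(0.0033, -0.0058, -0.2789)

φ1=0.0°: virtual centre (0.2682, 0.0000, 0.0208), radius l
φ2=120.0°: virtual centre (-0.1348, 0.2334, 0.0105), radius l
φ3=240.0°: virtual centre (-0.1341, -0.2322, 0.0208), radius l
subtract pairs → two planes through P
linear system: -0.8059x+0.4669y = 0.0004−-0.0207z; -0.8045x+-0.4645y = 0.0000−0.0000z
det = 0.7499;  x = -0.0003+-0.0128z,  y = 0.0004+0.0223z
quadratic in z: (1.0007)z²+(-0.0348)z+(-0.0875)=0, √Δ=0.5929 → z ∈ {-0.2789, 0.3136}; z = -0.2789 (taking z<0)
x = 0.0033, y = -0.0058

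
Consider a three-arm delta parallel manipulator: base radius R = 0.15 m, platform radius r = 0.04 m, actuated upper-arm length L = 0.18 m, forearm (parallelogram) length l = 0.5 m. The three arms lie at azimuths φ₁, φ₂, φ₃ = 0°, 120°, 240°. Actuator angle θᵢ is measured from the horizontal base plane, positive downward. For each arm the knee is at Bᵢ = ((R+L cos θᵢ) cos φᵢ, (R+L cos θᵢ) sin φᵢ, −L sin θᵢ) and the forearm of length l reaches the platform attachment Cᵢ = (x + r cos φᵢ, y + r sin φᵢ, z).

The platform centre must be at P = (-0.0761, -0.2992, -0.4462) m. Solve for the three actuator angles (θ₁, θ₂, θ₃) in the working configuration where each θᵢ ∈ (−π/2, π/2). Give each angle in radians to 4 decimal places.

θ₁ = 1.0474, θ₂ = 1.3966, θ₃ = -0.2617

rotate P by −φ1: (-0.0761, -0.2992, -0.4462)
  e−x'=0.1861;  (l²−L²−(e−x')²−y'²−z²)/2L = -0.2935
  √(A²+B²)=0.4835;  θ1 = -1.1757+2.2231 ≈ 1.0474
rotate P by −φ2: (-0.2211, 0.2155, -0.4462)
  A=0.3311, B=-0.4462, C=(l²−L²−A²−y'²−z²)/(2L)=-0.3821
  θ2 = atan2(B,A) + arccos(C/0.5556) = 1.3966
arm 3 (φ=240.0°): x'=0.2972, y'=0.0837
  e−x'=-0.1872;  (l²−L²−(e−x')²−y'²−z²)/2L = -0.0654
  γ=atan2(-0.4462,-0.1872)=-1.9680;  ψ=arccos(-0.1351)=1.7063;  θ3=γ+ψ≈-0.2617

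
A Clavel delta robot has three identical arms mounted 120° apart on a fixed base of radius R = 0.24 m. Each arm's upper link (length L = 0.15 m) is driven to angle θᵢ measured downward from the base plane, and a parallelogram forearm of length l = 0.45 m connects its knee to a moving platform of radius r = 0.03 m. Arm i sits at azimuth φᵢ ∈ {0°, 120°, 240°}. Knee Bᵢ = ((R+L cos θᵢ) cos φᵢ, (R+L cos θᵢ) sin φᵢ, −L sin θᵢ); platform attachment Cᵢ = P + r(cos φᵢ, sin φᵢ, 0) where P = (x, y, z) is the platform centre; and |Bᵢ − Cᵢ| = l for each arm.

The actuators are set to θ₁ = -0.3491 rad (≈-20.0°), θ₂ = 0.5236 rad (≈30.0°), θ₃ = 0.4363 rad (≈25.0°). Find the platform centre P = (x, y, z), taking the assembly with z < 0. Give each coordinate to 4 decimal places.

arm 1 at φ=0.0°: e+L cos θ1 = 0.3510;  O1 = (0.3510, 0.0000, 0.0513)
O2 = (0.3399·cos120.0°, 0.3399·sin120.0°, -0.0750) = (-0.1700, 0.2944, -0.0750)
arm 3 at φ=240.0°: e+L cos θ3 = 0.3459;  O3 = (-0.1730, -0.2996, -0.0634)
eliminate P² terms by subtracting sphere 1 from 2 and 3
[-1.0418 0.5887 -0.2526]·P = -0.0046;  [-1.0479 -0.5992 -0.2294]·P = -0.0021
Cramer: x(z) = 0.0032-0.2308z;  y(z) = -0.0022+0.0207z
into |P−O₁|² = l²: 1.0537z² + 0.0578z + -0.0790 = 0;  Δ = 0.3361;  z = -0.3025 or 0.2477 → z<0 root = -0.3025
x = 0.0731, y = -0.0084

(0.0731, -0.0084, -0.3025)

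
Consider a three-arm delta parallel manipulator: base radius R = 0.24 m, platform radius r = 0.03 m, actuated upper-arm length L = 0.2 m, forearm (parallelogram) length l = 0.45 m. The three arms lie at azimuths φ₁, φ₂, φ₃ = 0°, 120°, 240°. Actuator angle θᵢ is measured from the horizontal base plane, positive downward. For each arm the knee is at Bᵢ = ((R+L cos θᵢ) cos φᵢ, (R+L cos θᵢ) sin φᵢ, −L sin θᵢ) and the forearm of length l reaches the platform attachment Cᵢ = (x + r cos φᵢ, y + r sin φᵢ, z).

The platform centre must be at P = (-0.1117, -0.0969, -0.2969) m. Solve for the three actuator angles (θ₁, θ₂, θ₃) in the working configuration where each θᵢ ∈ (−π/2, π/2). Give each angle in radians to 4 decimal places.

θ₁ = 1.0473, θ₂ = 0.6982, θ₃ = -0.3497

arm 1 (φ=0.0°): x'=-0.1117, y'=-0.0969
  A cos θ + B sin θ = C:  0.3217·cos θ + -0.2969·sin θ = -0.0963
  γ=atan2(-0.2969,0.3217)=-0.7453;  ψ=arccos(-0.2200)=1.7926;  θ1=γ+ψ≈1.0473
φ2=120.0° → target in arm frame (-0.0281, 0.1452)
  A=0.2381, B=-0.2969, C=(l²−L²−A²−y'²−z²)/(2L)=-0.0085
  γ=atan2(-0.2969,0.2381)=-0.8949;  ψ=arccos(-0.0224)=1.5932;  θ2=γ+ψ≈0.6982
rotate P by −φ3: (0.1398, -0.0483, -0.2969)
  A cos θ + B sin θ = C:  0.0702·cos θ + -0.2969·sin θ = 0.1677
  θ3 = atan2(B,A) + arccos(C/0.3051) = -0.3497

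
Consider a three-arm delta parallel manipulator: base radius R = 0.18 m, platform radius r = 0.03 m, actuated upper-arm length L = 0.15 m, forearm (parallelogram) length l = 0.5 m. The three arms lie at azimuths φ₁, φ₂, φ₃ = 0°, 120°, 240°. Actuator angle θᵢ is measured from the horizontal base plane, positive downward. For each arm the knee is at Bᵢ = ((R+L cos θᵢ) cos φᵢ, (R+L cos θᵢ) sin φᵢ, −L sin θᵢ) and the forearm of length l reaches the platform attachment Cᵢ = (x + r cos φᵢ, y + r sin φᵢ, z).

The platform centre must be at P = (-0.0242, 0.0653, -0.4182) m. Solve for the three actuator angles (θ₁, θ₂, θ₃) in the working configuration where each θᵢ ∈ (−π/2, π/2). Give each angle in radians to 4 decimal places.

θ₁ = 0.2619, θ₂ = -0.1748, θ₃ = 0.3489

rotate P by −φ1: (-0.0242, 0.0653, -0.4182)
  e−x'=0.1742;  (l²−L²−(e−x')²−y'²−z²)/2L = 0.0600
  √(A²+B²)=0.4530;  θ1 = -1.1761+1.4380 ≈ 0.2619
arm 2 (φ=120.0°): x'=0.0687, y'=-0.0117
  A=0.0813, B=-0.4182, C=(l²−L²−A²−y'²−z²)/(2L)=0.1528
  γ=atan2(-0.4182,0.0813)=-1.3787;  ψ=arccos(0.3588)=1.2039;  θ2=γ+ψ≈-0.1748
φ3=240.0° → target in arm frame (-0.0445, -0.0536)
  e−x'=0.1945;  (l²−L²−(e−x')²−y'²−z²)/2L = 0.0397
  γ=atan2(-0.4182,0.1945)=-1.1356;  ψ=arccos(0.0862)=1.4845;  θ3=γ+ψ≈0.3489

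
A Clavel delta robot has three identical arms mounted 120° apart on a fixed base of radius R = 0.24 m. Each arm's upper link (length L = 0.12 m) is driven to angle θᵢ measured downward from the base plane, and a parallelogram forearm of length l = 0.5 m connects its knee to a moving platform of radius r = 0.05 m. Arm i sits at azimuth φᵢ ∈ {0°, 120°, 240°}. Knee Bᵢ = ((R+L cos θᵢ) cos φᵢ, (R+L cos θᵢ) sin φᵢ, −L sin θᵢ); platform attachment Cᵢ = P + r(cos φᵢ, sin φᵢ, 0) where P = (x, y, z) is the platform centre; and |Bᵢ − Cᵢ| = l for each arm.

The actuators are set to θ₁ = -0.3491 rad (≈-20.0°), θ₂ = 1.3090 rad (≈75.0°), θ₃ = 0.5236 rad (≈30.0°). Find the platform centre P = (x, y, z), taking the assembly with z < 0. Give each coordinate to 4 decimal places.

arm 1 at φ=0.0°: ρ1 = 0.3028;  O1 = (0.3028, 0.0000, 0.0410)
φ2=120.0°: virtual centre (-0.1105, 0.1914, -0.1159), radius l
O3 = (0.2939·cos240.0°, 0.2939·sin240.0°, -0.0600) = (-0.1470, -0.2545, -0.0600)
|O₂|²−|O₁|² = -0.0310;  |O₃|²−|O₁|² = -0.0034
plane₁₂: -0.8266x+0.3829y+-0.3139z = -0.0310
Cramer: x(z) = 0.0223-0.3100z;  y(z) = -0.0329+0.1507z
into |P−O₁|² = l²: 1.1188z² + 0.0819z + -0.1686 = 0;  Δ = 0.7612;  z = -0.4265 or 0.3533 → z<0 root = -0.4265
x = 0.1545, y = -0.0971

(0.1545, -0.0971, -0.4265)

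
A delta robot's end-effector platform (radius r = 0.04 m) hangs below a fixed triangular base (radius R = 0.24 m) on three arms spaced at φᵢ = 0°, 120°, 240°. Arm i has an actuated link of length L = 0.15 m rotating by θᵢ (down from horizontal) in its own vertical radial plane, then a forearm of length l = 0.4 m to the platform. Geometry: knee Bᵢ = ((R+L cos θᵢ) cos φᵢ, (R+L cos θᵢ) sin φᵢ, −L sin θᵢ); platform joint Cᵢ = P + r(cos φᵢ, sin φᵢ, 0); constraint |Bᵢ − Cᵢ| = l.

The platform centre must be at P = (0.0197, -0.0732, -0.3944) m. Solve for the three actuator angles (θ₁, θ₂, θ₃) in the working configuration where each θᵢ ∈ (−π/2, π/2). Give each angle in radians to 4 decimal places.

arm 1 (φ=0.0°): x'=0.0197, y'=-0.0732
  A cos θ + B sin θ = C:  0.1803·cos θ + -0.3944·sin θ = -0.1864
  γ=atan2(-0.3944,0.1803)=-1.1420;  ψ=arccos(-0.4298)=2.0151;  θ1=γ+ψ≈0.8731
rotate P by −φ2: (-0.0732, 0.0195, -0.3944)
  A cos θ + B sin θ = C:  0.2732·cos θ + -0.3944·sin θ = -0.3103
  γ=atan2(-0.3944,0.2732)=-0.9649;  ψ=arccos(-0.6468)=2.2741;  θ2=γ+ψ≈1.3092
rotate P by −φ3: (0.0535, 0.0537, -0.3944)
  A cos θ + B sin θ = C:  0.1465·cos θ + -0.3944·sin θ = -0.1413
  √(A²+B²)=0.4207;  θ3 = -1.2152+1.9132 ≈ 0.6980

θ₁ = 0.8731, θ₂ = 1.3092, θ₃ = 0.6980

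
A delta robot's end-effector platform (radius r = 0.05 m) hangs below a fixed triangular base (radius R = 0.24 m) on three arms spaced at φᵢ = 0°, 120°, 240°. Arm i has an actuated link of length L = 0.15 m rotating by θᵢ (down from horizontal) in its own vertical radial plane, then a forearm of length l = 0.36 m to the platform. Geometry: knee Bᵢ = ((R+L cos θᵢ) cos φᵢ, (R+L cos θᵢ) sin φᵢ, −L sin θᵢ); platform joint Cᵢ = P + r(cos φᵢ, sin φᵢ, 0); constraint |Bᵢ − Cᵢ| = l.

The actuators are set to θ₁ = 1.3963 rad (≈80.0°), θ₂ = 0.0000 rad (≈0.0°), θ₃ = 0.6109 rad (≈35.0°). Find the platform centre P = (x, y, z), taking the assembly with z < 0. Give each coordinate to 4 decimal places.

centre 1 = (0.2160·cos0.0°, 0.2160·sin0.0°, -0.1477) = (0.2160, 0.0000, -0.1477)
centre 2 = (0.3400·cos120.0°, 0.3400·sin120.0°, 0.0000) = (-0.1700, 0.2944, 0.0000)
centre 3 = (0.3129·cos240.0°, 0.3129·sin240.0°, -0.0860) = (-0.1564, -0.2710, -0.0860)
eliminate P² terms by subtracting sphere 1 from 2 and 3
plane₁₂: -0.7721x+0.5889y+0.2954z = 0.0471
Cramer: x(z) = -0.0551+0.2716z;  y(z) = 0.0078-0.1457z
sphere 1 gives Az²+Bz+C=0 with A=1.0950, B=0.1459, C=-0.0342;  B²−4AC=0.1712;  roots -0.2556, 0.1223;  negative root z = -0.2556
x = -0.1245, y = 0.0450

(-0.1245, 0.0450, -0.2556)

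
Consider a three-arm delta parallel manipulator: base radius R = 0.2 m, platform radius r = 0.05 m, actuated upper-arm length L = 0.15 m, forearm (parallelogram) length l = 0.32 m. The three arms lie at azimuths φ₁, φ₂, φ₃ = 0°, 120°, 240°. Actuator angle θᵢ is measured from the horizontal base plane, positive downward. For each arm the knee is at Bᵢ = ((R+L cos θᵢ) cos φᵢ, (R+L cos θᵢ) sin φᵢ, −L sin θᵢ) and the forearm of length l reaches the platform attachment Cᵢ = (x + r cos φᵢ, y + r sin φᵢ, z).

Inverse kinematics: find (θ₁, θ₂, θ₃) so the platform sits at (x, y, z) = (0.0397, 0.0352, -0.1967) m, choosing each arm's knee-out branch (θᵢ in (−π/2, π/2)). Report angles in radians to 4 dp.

θ₁ = 0.0875, θ₂ = 0.3494, θ₃ = 0.7851

rotate P by −φ1: (0.0397, 0.0352, -0.1967)
  A=0.1103, B=-0.1967, C=(l²−L²−A²−y'²−z²)/(2L)=0.0927
  γ=atan2(-0.1967,0.1103)=-1.0597;  ψ=arccos(0.4110)=1.1473;  θ1=γ+ψ≈0.0875
φ2=120.0° → target in arm frame (0.0106, -0.0520)
  A=0.1394, B=-0.1967, C=(l²−L²−A²−y'²−z²)/(2L)=0.0636
  θ2 = atan2(B,A) + arccos(C/0.2411) = 0.3494
φ3=240.0° → target in arm frame (-0.0503, 0.0168)
  e−x'=0.2003;  (l²−L²−(e−x')²−y'²−z²)/2L = 0.0026
  θ3 = atan2(B,A) + arccos(C/0.2808) = 0.7851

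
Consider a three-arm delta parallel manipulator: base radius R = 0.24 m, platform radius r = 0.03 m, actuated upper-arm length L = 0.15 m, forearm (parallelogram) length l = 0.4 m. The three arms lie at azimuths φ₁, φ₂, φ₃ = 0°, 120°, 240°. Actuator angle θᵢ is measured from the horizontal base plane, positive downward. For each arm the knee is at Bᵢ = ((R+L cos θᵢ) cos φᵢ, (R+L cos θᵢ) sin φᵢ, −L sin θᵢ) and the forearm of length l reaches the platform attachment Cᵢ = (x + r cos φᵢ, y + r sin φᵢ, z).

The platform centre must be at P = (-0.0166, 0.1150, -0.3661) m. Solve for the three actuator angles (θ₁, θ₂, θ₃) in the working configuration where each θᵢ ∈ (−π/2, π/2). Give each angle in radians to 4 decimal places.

θ₁ = 1.0470, θ₂ = 0.3494, θ₃ = 1.3963

arm 1 (φ=0.0°): x'=-0.0166, y'=0.1150
  e−x'=0.2266;  (l²−L²−(e−x')²−y'²−z²)/2L = -0.2037
  θ1 = atan2(B,A) + arccos(C/0.4306) = 1.0470
rotate P by −φ2: (0.1079, -0.0431, -0.3661)
  A cos θ + B sin θ = C:  0.1021·cos θ + -0.3661·sin θ = -0.0294
  γ=atan2(-0.3661,0.1021)=-1.2988;  ψ=arccos(-0.0773)=1.6482;  θ2=γ+ψ≈0.3494
arm 3 (φ=240.0°): x'=-0.0913, y'=-0.0719
  e−x'=0.3013;  (l²−L²−(e−x')²−y'²−z²)/2L = -0.3082
  √(A²+B²)=0.4741;  θ3 = -0.8822+2.2785 ≈ 1.3963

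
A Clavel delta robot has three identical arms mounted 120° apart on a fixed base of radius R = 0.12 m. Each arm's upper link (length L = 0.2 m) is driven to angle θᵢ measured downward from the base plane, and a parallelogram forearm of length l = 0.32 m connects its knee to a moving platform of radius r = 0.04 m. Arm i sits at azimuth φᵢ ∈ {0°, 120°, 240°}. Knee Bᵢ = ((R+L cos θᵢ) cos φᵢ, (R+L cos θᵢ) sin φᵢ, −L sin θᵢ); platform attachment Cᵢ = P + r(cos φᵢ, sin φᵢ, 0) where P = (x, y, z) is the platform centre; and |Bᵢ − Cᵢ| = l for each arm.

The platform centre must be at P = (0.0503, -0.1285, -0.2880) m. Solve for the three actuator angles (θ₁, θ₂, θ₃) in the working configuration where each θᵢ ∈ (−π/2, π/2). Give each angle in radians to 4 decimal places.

θ₁ = 0.4365, θ₂ = 1.1344, θ₃ = 0.2620

φ1=0.0° → target in arm frame (0.0503, -0.1285)
  A=0.0297, B=-0.2880, C=(l²−L²−A²−y'²−z²)/(2L)=-0.0948
  θ1 = atan2(B,A) + arccos(C/0.2895) = 0.4365
arm 2 (φ=120.0°): x'=-0.1364, y'=0.0207
  A cos θ + B sin θ = C:  0.2164·cos θ + -0.2880·sin θ = -0.1695
  θ2 = atan2(B,A) + arccos(C/0.3603) = 1.1344
φ3=240.0° → target in arm frame (0.0861, 0.1078)
  A cos θ + B sin θ = C:  -0.0061·cos θ + -0.2880·sin θ = -0.0805
  θ3 = atan2(B,A) + arccos(C/0.2881) = 0.2620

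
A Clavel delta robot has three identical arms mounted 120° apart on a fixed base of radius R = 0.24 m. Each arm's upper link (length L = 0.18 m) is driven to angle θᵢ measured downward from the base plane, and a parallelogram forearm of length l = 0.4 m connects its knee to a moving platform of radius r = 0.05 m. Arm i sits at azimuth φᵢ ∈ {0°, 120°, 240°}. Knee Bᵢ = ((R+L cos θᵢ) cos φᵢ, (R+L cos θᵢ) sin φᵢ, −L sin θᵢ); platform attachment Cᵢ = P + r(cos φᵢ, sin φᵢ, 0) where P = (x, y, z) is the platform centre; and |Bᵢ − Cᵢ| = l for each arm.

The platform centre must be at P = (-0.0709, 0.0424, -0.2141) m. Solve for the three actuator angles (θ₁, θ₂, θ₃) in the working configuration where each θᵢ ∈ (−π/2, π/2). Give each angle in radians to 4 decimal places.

θ₁ = 0.7856, θ₂ = -0.3497, θ₃ = 0.3489

rotate P by −φ1: (-0.0709, 0.0424, -0.2141)
  A cos θ + B sin θ = C:  0.2609·cos θ + -0.2141·sin θ = 0.0330
  θ1 = atan2(B,A) + arccos(C/0.3375) = 0.7856
rotate P by −φ2: (0.0722, 0.0402, -0.2141)
  A cos θ + B sin θ = C:  0.1178·cos θ + -0.2141·sin θ = 0.1841
  γ=atan2(-0.2141,0.1178)=-1.0677;  ψ=arccos(0.7532)=0.7179;  θ2=γ+ψ≈-0.3497
rotate P by −φ3: (-0.0013, -0.0826, -0.2141)
  A cos θ + B sin θ = C:  0.1913·cos θ + -0.2141·sin θ = 0.1065
  θ3 = atan2(B,A) + arccos(C/0.2871) = 0.3489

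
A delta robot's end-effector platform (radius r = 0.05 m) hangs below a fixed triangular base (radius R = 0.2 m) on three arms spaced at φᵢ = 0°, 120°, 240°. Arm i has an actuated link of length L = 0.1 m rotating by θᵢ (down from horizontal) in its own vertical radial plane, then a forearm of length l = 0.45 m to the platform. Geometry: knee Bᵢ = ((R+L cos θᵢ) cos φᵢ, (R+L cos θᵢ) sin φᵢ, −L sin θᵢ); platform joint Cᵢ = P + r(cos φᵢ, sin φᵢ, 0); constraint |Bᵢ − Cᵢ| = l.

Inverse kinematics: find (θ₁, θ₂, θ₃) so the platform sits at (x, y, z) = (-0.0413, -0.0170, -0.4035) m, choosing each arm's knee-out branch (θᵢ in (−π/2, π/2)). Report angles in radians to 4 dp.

θ₁ = 0.5234, θ₂ = 0.2615, θ₃ = 0.0873

φ1=0.0° → target in arm frame (-0.0413, -0.0170)
  e−x'=0.1913;  (l²−L²−(e−x')²−y'²−z²)/2L = -0.0360
  √(A²+B²)=0.4466;  θ1 = -1.1281+1.6515 ≈ 0.5234
φ2=120.0° → target in arm frame (0.0059, 0.0443)
  e−x'=0.1441;  (l²−L²−(e−x')²−y'²−z²)/2L = 0.0349
  θ2 = atan2(B,A) + arccos(C/0.4284) = 0.2615
φ3=240.0° → target in arm frame (0.0354, -0.0273)
  A=0.1146, B=-0.4035, C=(l²−L²−A²−y'²−z²)/(2L)=0.0790
  γ=atan2(-0.4035,0.1146)=-1.2940;  ψ=arccos(0.1884)=1.3813;  θ3=γ+ψ≈0.0873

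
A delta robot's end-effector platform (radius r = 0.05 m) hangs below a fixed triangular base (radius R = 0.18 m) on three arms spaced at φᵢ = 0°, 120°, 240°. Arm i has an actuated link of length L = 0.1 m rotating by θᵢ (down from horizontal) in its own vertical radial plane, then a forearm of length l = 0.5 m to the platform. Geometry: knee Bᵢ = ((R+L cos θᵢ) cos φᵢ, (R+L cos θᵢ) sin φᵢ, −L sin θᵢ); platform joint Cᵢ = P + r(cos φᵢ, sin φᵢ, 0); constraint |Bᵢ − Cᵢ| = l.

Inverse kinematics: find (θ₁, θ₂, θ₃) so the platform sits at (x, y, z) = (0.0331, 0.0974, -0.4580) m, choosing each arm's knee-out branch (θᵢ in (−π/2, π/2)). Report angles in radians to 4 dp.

θ₁ = 0.0869, θ₂ = -0.0873, θ₃ = 0.6979

rotate P by −φ1: (0.0331, 0.0974, -0.4580)
  e−x'=0.0969;  (l²−L²−(e−x')²−y'²−z²)/2L = 0.0568
  θ1 = atan2(B,A) + arccos(C/0.4681) = 0.0869
φ2=120.0° → target in arm frame (0.0678, -0.0774)
  A cos θ + B sin θ = C:  0.0622·cos θ + -0.4580·sin θ = 0.1019
  γ=atan2(-0.4580,0.0622)=-1.4358;  ψ=arccos(0.2205)=1.3485;  θ2=γ+ψ≈-0.0873
rotate P by −φ3: (-0.1009, -0.0200, -0.4580)
  e−x'=0.2309;  (l²−L²−(e−x')²−y'²−z²)/2L = -0.1174
  γ=atan2(-0.4580,0.2309)=-1.1038;  ψ=arccos(-0.2289)=1.8017;  θ3=γ+ψ≈0.6979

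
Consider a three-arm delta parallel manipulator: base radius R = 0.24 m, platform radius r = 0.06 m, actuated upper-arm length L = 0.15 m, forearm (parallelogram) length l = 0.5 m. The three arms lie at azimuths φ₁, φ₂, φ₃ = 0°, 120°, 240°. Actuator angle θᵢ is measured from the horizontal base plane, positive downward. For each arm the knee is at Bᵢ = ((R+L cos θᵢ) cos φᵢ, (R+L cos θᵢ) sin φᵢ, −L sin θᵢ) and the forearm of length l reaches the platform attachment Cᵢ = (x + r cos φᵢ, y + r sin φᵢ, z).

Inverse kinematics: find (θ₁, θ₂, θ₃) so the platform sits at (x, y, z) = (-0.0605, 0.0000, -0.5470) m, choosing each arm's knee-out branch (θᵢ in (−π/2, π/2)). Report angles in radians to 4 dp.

rotate P by −φ1: (-0.0605, 0.0000, -0.5470)
  A cos θ + B sin θ = C:  0.2405·cos θ + -0.5470·sin θ = -0.4318
  θ1 = atan2(B,A) + arccos(C/0.5975) = 1.2219
arm 2 (φ=120.0°): x'=0.0302, y'=0.0524
  A=0.1497, B=-0.5470, C=(l²−L²−A²−y'²−z²)/(2L)=-0.3229
  γ=atan2(-0.5470,0.1497)=-1.3036;  ψ=arccos(-0.5694)=2.1766;  θ2=γ+ψ≈0.8730
φ3=240.0° → target in arm frame (0.0303, -0.0524)
  A cos θ + B sin θ = C:  0.1497·cos θ + -0.5470·sin θ = -0.3229
  γ=atan2(-0.5470,0.1497)=-1.3036;  ψ=arccos(-0.5694)=2.1766;  θ3=γ+ψ≈0.8730

θ₁ = 1.2219, θ₂ = 0.8730, θ₃ = 0.8730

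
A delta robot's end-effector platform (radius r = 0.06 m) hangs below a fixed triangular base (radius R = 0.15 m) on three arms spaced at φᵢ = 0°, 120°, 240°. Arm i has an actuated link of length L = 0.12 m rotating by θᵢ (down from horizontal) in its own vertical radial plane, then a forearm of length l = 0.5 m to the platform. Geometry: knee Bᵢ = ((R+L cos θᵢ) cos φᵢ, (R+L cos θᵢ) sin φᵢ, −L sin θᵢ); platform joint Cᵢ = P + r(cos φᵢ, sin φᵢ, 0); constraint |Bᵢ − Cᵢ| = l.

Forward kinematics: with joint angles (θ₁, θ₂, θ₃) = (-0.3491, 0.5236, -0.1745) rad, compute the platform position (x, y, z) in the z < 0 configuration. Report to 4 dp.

centre 1 = (0.2028·cos0.0°, 0.2028·sin0.0°, 0.0410) = (0.2028, 0.0000, 0.0410)
centre 2 = (0.1939·cos120.0°, 0.1939·sin120.0°, -0.0600) = (-0.0970, 0.1679, -0.0600)
arm 3 at φ=240.0°: (R−r)+L cos θ3 = 0.2082;  centre 3 = (-0.1041, -0.1803, 0.0208)
subtract pairs → two planes through P
plane₁₂: -0.5994x+0.3359y+-0.2021z = -0.0016
det = 0.4223;  x = 0.0006+-0.2047z,  y = -0.0037+0.2363z
into |P−centre ₁|² = l²: 1.0978z² + -0.0011z + -0.2074 = 0;  Δ = 0.9108;  z = -0.4342 or 0.4352 → z<0 root = -0.4342
x = 0.0895, y = -0.1063

(0.0895, -0.1063, -0.4342)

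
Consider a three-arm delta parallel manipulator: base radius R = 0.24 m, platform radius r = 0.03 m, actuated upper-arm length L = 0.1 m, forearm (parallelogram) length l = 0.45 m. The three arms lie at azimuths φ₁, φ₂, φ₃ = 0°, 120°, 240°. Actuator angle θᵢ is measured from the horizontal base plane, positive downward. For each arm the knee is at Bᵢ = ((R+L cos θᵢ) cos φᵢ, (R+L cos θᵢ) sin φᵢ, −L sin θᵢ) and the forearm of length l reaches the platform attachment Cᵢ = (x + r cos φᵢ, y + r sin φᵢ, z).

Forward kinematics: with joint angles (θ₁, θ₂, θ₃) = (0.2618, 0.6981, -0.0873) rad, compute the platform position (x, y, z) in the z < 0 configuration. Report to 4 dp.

φ1=0.0°: virtual centre (0.3066, 0.0000, -0.0259), radius l
φ2=120.0°: virtual centre (-0.1433, 0.2482, -0.0643), radius l
arm 3 at φ=240.0°: e+L cos θ3 = 0.3096;  S3 = (-0.1548, -0.2681, 0.0087)
subtract pairs → two planes through P
[-0.8998 0.4964 -0.0768]·P = -0.0084;  [-0.9228 -0.5363 0.0692]·P = 0.0013
Cramer: x(z) = 0.0041-0.0073z;  y(z) = -0.0095+0.1415z
sphere 1 gives Az²+Bz+C=0 with A=1.0201, B=0.0535, C=-0.1102;  B²−4AC=0.4527;  roots -0.3560, 0.3036;  negative root z = -0.3560
x = 0.0067, y = -0.0598

(0.0067, -0.0598, -0.3560)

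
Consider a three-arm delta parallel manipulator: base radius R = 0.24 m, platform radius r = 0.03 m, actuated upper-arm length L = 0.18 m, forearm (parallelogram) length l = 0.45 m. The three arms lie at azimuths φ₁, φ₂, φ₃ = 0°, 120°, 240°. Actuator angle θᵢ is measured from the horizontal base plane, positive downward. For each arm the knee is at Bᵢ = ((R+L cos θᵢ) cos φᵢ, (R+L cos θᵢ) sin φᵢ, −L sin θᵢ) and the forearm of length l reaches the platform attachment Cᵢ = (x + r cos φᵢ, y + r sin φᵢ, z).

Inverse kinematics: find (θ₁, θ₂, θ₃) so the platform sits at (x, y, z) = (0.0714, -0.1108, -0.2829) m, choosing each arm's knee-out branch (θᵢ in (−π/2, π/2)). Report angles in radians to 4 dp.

θ₁ = -0.0873, θ₂ = 1.0472, θ₃ = 0.0001

arm 1 (φ=0.0°): x'=0.0714, y'=-0.1108
  A=0.1386, B=-0.2829, C=(l²−L²−A²−y'²−z²)/(2L)=0.1627
  γ=atan2(-0.2829,0.1386)=-1.1152;  ψ=arccos(0.5165)=1.0280;  θ1=γ+ψ≈-0.0873
rotate P by −φ2: (-0.1317, -0.0064, -0.2829)
  A cos θ + B sin θ = C:  0.3417·cos θ + -0.2829·sin θ = -0.0742
  √(A²+B²)=0.4436;  θ2 = -0.6916+1.7388 ≈ 1.0472
rotate P by −φ3: (0.0603, 0.1172, -0.2829)
  A cos θ + B sin θ = C:  0.1497·cos θ + -0.2829·sin θ = 0.1497
  √(A²+B²)=0.3201;  θ3 = -1.0840+1.0840 ≈ 0.0001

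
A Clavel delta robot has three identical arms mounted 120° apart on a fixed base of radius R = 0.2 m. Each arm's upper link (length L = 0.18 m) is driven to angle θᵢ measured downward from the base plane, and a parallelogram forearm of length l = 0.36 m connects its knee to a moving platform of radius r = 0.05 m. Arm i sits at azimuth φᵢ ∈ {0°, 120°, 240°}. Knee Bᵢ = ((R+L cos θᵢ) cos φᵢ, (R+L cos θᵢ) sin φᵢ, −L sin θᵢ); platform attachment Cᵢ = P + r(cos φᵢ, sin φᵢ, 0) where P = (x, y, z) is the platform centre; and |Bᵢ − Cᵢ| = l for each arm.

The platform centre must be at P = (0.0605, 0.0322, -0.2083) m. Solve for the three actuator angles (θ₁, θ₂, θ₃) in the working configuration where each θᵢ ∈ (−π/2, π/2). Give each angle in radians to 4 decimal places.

arm 1 (φ=0.0°): x'=0.0605, y'=0.0322
  e−x'=0.0895;  (l²−L²−(e−x')²−y'²−z²)/2L = 0.1243
  √(A²+B²)=0.2267;  θ1 = -1.1650+0.9903 ≈ -0.1747
arm 2 (φ=120.0°): x'=-0.0024, y'=-0.0685
  A=0.1524, B=-0.2083, C=(l²−L²−A²−y'²−z²)/(2L)=0.0720
  γ=atan2(-0.2083,0.1524)=-0.9393;  ψ=arccos(0.2788)=1.2882;  θ2=γ+ψ≈0.3490
arm 3 (φ=240.0°): x'=-0.0581, y'=0.0363
  e−x'=0.2081;  (l²−L²−(e−x')²−y'²−z²)/2L = 0.0255
  √(A²+B²)=0.2945;  θ3 = -0.7858+1.4842 ≈ 0.6984

θ₁ = -0.1747, θ₂ = 0.3490, θ₃ = 0.6984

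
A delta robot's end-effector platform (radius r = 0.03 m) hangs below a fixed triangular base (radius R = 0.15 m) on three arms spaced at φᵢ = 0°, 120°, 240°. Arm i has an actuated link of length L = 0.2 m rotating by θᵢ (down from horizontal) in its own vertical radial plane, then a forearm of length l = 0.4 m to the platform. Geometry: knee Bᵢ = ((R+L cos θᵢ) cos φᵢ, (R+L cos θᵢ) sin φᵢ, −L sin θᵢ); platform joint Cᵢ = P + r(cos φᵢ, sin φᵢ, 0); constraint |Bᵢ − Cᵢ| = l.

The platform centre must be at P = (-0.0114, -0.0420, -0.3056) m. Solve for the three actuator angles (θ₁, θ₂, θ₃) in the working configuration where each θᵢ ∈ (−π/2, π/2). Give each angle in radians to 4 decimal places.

arm 1 (φ=0.0°): x'=-0.0114, y'=-0.0420
  e−x'=0.1314;  (l²−L²−(e−x')²−y'²−z²)/2L = 0.0189
  √(A²+B²)=0.3327;  θ1 = -1.1647+1.5138 ≈ 0.3491
arm 2 (φ=120.0°): x'=-0.0307, y'=0.0309
  A cos θ + B sin θ = C:  0.1507·cos θ + -0.3056·sin θ = 0.0074
  γ=atan2(-0.3056,0.1507)=-1.1127;  ψ=arccos(0.0217)=1.5491;  θ2=γ+ψ≈0.4364
φ3=240.0° → target in arm frame (0.0421, 0.0111)
  A=0.0779, B=-0.3056, C=(l²−L²−A²−y'²−z²)/(2L)=0.0510
  θ3 = atan2(B,A) + arccos(C/0.3154) = 0.0872

θ₁ = 0.3491, θ₂ = 0.4364, θ₃ = 0.0872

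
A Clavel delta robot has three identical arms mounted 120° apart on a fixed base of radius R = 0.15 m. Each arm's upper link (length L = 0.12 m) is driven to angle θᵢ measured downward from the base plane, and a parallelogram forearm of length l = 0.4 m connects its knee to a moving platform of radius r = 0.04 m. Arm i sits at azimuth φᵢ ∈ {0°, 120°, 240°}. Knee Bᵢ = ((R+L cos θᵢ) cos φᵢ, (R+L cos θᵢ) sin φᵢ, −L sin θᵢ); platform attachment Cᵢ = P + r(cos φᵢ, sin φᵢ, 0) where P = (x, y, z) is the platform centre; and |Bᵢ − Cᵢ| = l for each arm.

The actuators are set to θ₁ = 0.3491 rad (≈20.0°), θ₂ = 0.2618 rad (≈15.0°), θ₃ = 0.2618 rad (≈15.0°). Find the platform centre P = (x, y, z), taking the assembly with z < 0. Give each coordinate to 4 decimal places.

(-0.0119, 0.0000, -0.3650)

O1 = (0.2228·cos0.0°, 0.2228·sin0.0°, -0.0410) = (0.2228, 0.0000, -0.0410)
arm 2 at φ=120.0°: ρ2 = 0.2259;  O2 = (-0.1130, 0.1956, -0.0311)
arm 3 at φ=240.0°: ρ3 = 0.2259;  O3 = (-0.1130, -0.1956, -0.0311)
eliminate P² terms by subtracting sphere 1 from 2 and 3
linear system: -0.6714x+0.3913y = 0.0007−0.0200z; -0.6714x+-0.3913y = 0.0007−0.0200z
Cramer: x(z) = -0.0010+0.0298z;  y(z) = 0.0000-0.0000z
quadratic in z: (1.0009)z²+(0.0688)z+(-0.1082)=0, √Δ=0.6618 → z ∈ {-0.3650, 0.2963}; z = -0.3650 (taking z<0)
x = -0.0119, y = 0.0000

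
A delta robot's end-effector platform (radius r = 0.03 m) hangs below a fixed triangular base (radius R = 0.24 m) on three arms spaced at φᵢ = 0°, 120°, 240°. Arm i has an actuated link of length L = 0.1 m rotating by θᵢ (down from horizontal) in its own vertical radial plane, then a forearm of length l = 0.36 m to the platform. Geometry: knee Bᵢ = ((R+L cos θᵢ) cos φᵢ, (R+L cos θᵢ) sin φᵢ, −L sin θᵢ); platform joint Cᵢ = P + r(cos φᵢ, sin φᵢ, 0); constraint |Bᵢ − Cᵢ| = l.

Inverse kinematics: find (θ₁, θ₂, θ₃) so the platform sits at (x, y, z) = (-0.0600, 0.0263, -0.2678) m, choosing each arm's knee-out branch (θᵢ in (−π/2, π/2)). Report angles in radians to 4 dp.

θ₁ = 1.1343, θ₂ = 0.1747, θ₃ = 0.6105

arm 1 (φ=0.0°): x'=-0.0600, y'=0.0263
  A cos θ + B sin θ = C:  0.2700·cos θ + -0.2678·sin θ = -0.1285
  θ1 = atan2(B,A) + arccos(C/0.3803) = 1.1343
arm 2 (φ=120.0°): x'=0.0528, y'=0.0388
  e−x'=0.1572;  (l²−L²−(e−x')²−y'²−z²)/2L = 0.1083
  γ=atan2(-0.2678,0.1572)=-1.0399;  ψ=arccos(0.3487)=1.2146;  θ2=γ+ψ≈0.1747
φ3=240.0° → target in arm frame (0.0072, -0.0651)
  A cos θ + B sin θ = C:  0.2028·cos θ + -0.2678·sin θ = 0.0126
  θ3 = atan2(B,A) + arccos(C/0.3359) = 0.6105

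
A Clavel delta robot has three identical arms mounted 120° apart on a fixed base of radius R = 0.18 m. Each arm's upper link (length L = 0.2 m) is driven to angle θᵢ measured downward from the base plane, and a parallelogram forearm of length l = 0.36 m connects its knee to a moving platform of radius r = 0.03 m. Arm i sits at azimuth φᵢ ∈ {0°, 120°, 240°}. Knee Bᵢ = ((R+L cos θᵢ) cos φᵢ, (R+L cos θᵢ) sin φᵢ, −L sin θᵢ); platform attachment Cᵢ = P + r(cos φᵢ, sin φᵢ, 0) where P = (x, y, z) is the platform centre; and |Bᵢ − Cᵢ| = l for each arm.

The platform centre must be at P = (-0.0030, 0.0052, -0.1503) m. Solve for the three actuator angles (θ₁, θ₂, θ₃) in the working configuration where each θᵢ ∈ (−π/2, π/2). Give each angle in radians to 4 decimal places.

φ1=0.0° → target in arm frame (-0.0030, 0.0052)
  A cos θ + B sin θ = C:  0.1530·cos θ + -0.1503·sin θ = 0.1089
  θ1 = atan2(B,A) + arccos(C/0.2145) = 0.2615
rotate P by −φ2: (0.0060, 0.0000, -0.1503)
  e−x'=0.1440;  (l²−L²−(e−x')²−y'²−z²)/2L = 0.1157
  θ2 = atan2(B,A) + arccos(C/0.2081) = 0.1747
φ3=240.0° → target in arm frame (-0.0030, -0.0052)
  A cos θ + B sin θ = C:  0.1530·cos θ + -0.1503·sin θ = 0.1089
  √(A²+B²)=0.2145;  θ3 = -0.7765+1.0381 ≈ 0.2616

θ₁ = 0.2615, θ₂ = 0.1747, θ₃ = 0.2616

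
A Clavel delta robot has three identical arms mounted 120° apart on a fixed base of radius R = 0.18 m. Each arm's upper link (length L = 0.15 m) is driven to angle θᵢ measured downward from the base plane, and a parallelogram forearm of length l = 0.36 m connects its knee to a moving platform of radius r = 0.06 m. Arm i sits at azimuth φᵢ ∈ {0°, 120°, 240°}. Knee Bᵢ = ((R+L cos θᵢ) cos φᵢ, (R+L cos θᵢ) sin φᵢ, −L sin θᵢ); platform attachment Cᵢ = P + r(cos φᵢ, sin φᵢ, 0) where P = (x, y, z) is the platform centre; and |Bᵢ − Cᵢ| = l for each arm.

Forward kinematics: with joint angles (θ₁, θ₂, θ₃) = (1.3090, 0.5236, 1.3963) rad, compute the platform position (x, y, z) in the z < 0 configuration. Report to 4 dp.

(-0.0517, 0.1161, -0.4129)

centre 1 = (0.1588·cos0.0°, 0.1588·sin0.0°, -0.1449) = (0.1588, 0.0000, -0.1449)
φ2=120.0°: virtual centre (-0.1250, 0.2164, -0.0750), radius l
arm 3 at φ=240.0°: (R−r)+L cos θ3 = 0.1460;  centre 3 = (-0.0730, -0.1265, -0.1477)
|centre ₂|²−|centre ₁|² = 0.0219;  |centre ₃|²−|centre ₁|² = -0.0031
plane₁₂: -0.5675x+0.4328y+0.1398z = 0.0219
det = 0.3443;  x = -0.0122+0.0956z,  y = 0.0345+-0.1976z
sphere 1 gives Az²+Bz+C=0 with A=1.0482, B=0.2435, C=-0.0782;  B²−4AC=0.3870;  roots -0.4129, 0.1806;  negative root z = -0.4129
x = -0.0517, y = 0.1161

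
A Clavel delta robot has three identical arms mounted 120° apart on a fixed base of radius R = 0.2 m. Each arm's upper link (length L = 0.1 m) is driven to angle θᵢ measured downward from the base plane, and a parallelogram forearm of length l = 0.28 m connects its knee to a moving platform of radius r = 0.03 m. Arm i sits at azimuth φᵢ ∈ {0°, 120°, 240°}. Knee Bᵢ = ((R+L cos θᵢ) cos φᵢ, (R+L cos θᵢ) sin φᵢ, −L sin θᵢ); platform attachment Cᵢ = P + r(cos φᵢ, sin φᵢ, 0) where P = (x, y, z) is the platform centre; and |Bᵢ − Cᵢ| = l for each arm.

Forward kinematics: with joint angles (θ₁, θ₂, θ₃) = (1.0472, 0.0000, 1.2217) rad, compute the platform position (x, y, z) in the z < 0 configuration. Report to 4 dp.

arm 1 at φ=0.0°: e+L cos θ1 = 0.2200;  S1 = (0.2200, 0.0000, -0.0866)
φ2=120.0°: virtual centre (-0.1350, 0.2338, 0.0000), radius l
S3 = (0.2042·cos240.0°, 0.2042·sin240.0°, -0.0940) = (-0.1021, -0.1768, -0.0940)
subtract pairs → two planes through P
linear system: -0.7100x+0.4677y = 0.0170−0.1732z; -0.6442x+-0.3537y = -0.0054−-0.0147z
Cramer: x(z) = -0.0063+0.0984z;  y(z) = 0.0267-0.2209z
sphere 1 gives Az²+Bz+C=0 with A=1.0585, B=0.1168, C=-0.0190;  B²−4AC=0.0939;  roots -0.1999, 0.0896;  negative root z = -0.1999
x = -0.0260, y = 0.0709

(-0.0260, 0.0709, -0.1999)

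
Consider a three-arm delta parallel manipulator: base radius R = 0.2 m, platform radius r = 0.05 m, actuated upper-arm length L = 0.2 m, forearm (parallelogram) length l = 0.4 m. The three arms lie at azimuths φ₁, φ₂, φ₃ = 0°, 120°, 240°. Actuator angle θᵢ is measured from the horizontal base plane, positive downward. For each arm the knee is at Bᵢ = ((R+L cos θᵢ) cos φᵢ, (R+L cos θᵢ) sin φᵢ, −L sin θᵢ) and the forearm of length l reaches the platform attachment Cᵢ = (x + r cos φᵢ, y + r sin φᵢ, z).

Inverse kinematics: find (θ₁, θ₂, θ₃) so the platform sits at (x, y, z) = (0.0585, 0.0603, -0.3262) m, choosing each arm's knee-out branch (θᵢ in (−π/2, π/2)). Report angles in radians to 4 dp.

θ₁ = 0.2618, θ₂ = 0.4362, θ₃ = 0.8725

rotate P by −φ1: (0.0585, 0.0603, -0.3262)
  A=0.0915, B=-0.3262, C=(l²−L²−A²−y'²−z²)/(2L)=0.0040
  θ1 = atan2(B,A) + arccos(C/0.3388) = 0.2618
rotate P by −φ2: (0.0230, -0.0808, -0.3262)
  A cos θ + B sin θ = C:  0.1270·cos θ + -0.3262·sin θ = -0.0227
  √(A²+B²)=0.3501;  θ2 = -1.1994+1.6356 ≈ 0.4362
φ3=240.0° → target in arm frame (-0.0815, 0.0205)
  A cos θ + B sin θ = C:  0.2315·cos θ + -0.3262·sin θ = -0.1010
  √(A²+B²)=0.4000;  θ3 = -0.9537+1.8261 ≈ 0.8725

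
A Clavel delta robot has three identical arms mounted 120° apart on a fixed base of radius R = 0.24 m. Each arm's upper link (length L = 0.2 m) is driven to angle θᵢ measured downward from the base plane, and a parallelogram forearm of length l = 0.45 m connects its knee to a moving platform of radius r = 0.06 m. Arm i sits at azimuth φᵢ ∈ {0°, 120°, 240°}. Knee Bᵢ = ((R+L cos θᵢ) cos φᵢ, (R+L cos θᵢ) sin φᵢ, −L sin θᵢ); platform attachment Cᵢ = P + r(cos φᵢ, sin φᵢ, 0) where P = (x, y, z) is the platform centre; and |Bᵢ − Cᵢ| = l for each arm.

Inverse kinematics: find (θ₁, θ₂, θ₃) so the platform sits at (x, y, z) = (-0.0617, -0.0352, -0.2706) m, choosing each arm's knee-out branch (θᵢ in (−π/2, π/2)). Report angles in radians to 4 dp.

rotate P by −φ1: (-0.0617, -0.0352, -0.2706)
  A cos θ + B sin θ = C:  0.2417·cos θ + -0.2706·sin θ = 0.0740
  √(A²+B²)=0.3628;  θ1 = -0.8418+1.3653 ≈ 0.5235
φ2=120.0° → target in arm frame (0.0004, 0.0710)
  A=0.1796, B=-0.2706, C=(l²−L²−A²−y'²−z²)/(2L)=0.1299
  √(A²+B²)=0.3248;  θ2 = -0.9848+1.1593 ≈ 0.1746
arm 3 (φ=240.0°): x'=0.0613, y'=-0.0358
  A cos θ + B sin θ = C:  0.1187·cos θ + -0.2706·sin θ = 0.1848
  θ3 = atan2(B,A) + arccos(C/0.2955) = -0.2623

θ₁ = 0.5235, θ₂ = 0.1746, θ₃ = -0.2623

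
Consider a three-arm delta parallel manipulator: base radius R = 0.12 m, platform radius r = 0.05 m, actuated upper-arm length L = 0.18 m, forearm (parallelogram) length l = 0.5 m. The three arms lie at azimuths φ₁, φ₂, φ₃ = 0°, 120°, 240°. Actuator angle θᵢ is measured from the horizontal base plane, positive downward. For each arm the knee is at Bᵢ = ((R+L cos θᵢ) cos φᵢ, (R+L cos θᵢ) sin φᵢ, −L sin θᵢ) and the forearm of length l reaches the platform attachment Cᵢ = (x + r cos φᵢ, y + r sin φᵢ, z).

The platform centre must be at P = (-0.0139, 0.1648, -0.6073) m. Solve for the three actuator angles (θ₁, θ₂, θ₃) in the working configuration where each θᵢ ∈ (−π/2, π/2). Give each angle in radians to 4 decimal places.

rotate P by −φ1: (-0.0139, 0.1648, -0.6073)
  A=0.0839, B=-0.6073, C=(l²−L²−A²−y'²−z²)/(2L)=-0.5150
  θ1 = atan2(B,A) + arccos(C/0.6131) = 1.1347
rotate P by −φ2: (0.1497, -0.0704, -0.6073)
  A cos θ + B sin θ = C:  -0.0797·cos θ + -0.6073·sin θ = -0.4514
  θ2 = atan2(B,A) + arccos(C/0.6125) = 0.6982
rotate P by −φ3: (-0.1358, -0.0944, -0.6073)
  A cos θ + B sin θ = C:  0.2058·cos θ + -0.6073·sin θ = -0.5624
  θ3 = atan2(B,A) + arccos(C/0.6412) = 1.3965

θ₁ = 1.1347, θ₂ = 0.6982, θ₃ = 1.3965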